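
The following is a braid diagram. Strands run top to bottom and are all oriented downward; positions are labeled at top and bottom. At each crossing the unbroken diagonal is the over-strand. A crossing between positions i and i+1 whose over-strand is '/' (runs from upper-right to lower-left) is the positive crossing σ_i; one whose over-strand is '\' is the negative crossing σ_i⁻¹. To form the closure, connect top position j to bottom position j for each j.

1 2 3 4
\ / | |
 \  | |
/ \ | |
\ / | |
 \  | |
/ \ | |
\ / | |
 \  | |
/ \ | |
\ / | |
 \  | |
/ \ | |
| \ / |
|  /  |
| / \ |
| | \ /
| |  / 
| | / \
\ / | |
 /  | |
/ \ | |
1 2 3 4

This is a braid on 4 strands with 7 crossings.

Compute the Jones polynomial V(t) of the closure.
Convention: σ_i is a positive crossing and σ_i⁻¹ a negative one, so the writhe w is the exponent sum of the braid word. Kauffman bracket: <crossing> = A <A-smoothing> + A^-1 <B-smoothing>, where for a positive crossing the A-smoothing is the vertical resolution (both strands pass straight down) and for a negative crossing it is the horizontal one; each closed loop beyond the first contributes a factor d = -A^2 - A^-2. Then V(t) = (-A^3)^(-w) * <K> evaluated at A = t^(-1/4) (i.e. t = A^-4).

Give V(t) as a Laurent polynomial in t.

Reading the diagram top to bottom ('/'-over between positions i,i+1 = s_i, '\'-over = s_i^-1): braid word = s1^-1 s1^-1 s1^-1 s1^-1 s2 s3 s1.
The presented braid s1^-1 s1^-1 s1^-1 s1^-1 s2 s3 s1 on 4 strands reduces by inverse Markov moves (closure unchanged at each step):
  Deconjugate: the word is γ·β·γ⁻¹ with γ = s1^-1 (prefix) and γ⁻¹ = s1 (suffix); strip both.
  Destabilize: the word has the form β·s3 where s3 occurs only as the final letter (β ∈ B_3); drop it and the last strand → 3 strands.
  Destabilize: the word has the form β·s2 where s2 occurs only as the final letter (β ∈ B_2); drop it and the last strand → 2 strands.
Reduced to β = s1^-1 s1^-1 s1^-1 on 2 strands, 3 crossings.
Compute on β:
Braid: s1^-1 s1^-1 s1^-1 on 2 strands, 3 crossings.
Writhe w = (#positive) - (#negative) = 0 - 3 = -3.
Enumerate smoothing states for the bracket polynomial. There are 2^3 = 8 states.
For each crossing: s=0 is the vertical smoothing, s=1 horizontal. Crossing k contributes A^(sign_k * (1 - 2*s_k)); loop factor d = -A^2 - A^-2.
  state 000: A-exp=-3, loops=2, term = A^-3 * d^1
  state 001: A-exp=-1, loops=1, term = A^-1 * d^0
  state 010: A-exp=-1, loops=1, term = A^-1 * d^0
  state 011: A-exp=+1, loops=2, term = A^1 * d^1
  state 100: A-exp=-1, loops=1, term = A^-1 * d^0
  state 101: A-exp=+1, loops=2, term = A^1 * d^1
  state 110: A-exp=+1, loops=2, term = A^1 * d^1
  state 111: A-exp=+3, loops=3, term = A^3 * d^2
Collect the terms by A-exponent (count of states per loop number):
Powers of d = -A^2 - A^-2: d^2 = A^4 + 2 + A^-4.
  A^3 * (d^2) = A^7 + 2*A^3 + A^-1
  A^1 * (3*d) = -3*A^3 - 3*A^-1
  A^-1 * (3) = 3*A^-1
  A^-3 * (d) = -A^-1 - A^-5
Summing the groups: <K> = A^7 - A^3 - A^-5
Normalise by the writhe: (-A^3)^(-w) = (-A^3)^(3) = -A^9, so f(A) = -A^9 * <K> = -A^16 + A^12 + A^4.
Substitute A = t^(-1/4), i.e. A^e → t^(-e/4): V(t) = t^-1 + t^-3 - t^-4

Answer: t^-1 + t^-3 - t^-4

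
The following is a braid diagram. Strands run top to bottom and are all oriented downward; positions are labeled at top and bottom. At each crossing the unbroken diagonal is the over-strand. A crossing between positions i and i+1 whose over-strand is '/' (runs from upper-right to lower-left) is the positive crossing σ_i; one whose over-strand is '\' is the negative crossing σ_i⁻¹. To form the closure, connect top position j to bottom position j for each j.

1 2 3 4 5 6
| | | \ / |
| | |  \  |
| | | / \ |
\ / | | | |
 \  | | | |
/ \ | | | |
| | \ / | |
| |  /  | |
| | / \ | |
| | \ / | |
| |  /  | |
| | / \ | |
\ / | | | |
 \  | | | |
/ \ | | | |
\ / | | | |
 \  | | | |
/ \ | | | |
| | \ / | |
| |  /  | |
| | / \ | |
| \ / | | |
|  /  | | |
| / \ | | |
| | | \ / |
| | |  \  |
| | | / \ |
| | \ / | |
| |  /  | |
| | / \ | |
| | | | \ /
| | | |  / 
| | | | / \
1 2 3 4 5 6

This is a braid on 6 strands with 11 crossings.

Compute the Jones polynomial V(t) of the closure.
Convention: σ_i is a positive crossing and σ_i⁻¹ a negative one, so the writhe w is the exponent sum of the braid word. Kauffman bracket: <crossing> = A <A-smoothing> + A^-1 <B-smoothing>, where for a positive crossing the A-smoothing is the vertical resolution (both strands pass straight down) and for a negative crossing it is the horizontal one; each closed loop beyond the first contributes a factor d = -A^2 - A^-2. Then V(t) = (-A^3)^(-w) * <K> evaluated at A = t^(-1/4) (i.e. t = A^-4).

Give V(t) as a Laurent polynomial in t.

Reading the diagram top to bottom ('/'-over between positions i,i+1 = s_i, '\'-over = s_i^-1): braid word = s4^-1 s1^-1 s3 s3 s1^-1 s1^-1 s3 s2 s4^-1 s3 s5.
The presented braid s4^-1 s1^-1 s3 s3 s1^-1 s1^-1 s3 s2 s4^-1 s3 s5 on 6 strands reduces by inverse Markov moves (closure unchanged at each step):
  Destabilize: the word has the form β·s5 where s5 occurs only as the final letter (β ∈ B_5); drop it and the last strand → 5 strands.
Reduced to β = s4^-1 s1^-1 s3 s3 s1^-1 s1^-1 s3 s2 s4^-1 s3 on 5 strands, 10 crossings.
Compute on β:
Braid: s4^-1 s1^-1 s3 s3 s1^-1 s1^-1 s3 s2 s4^-1 s3 on 5 strands, 10 crossings.
Writhe w = (#positive) - (#negative) = 5 - 5 = 0.
State-sum expansion of <K>. There are 2^10 = 1024 states.
Smooth each crossing (0=||, 1=⌣⌢); contribution A^(Σ sign_k(1-2s_k)) * d^(L-1).
Tabulate the states by total A-exponent and number of loops L (A-exp: L × count):
  A^10: L=6 ×1
  A^8: L=5 ×10
  A^6: L=4 ×41, L=6 ×4
  A^4: L=3 ×83, L=5 ×36, L=7 ×1
  A^2: L=2 ×84, L=4 ×107, L=6 ×19
  A^0: L=1 ×33, L=3 ×143, L=5 ×70, L=7 ×6
  A^-2: L=2 ×68, L=4 ×116, L=6 ×25, L=8 ×1
  A^-4: L=3 ×64, L=5 ×52, L=7 ×4
  A^-6: L=4 ×33, L=6 ×12
  A^-8: L=5 ×9, L=7 ×1
  A^-10: L=6 ×1
Each group contributes A^e * Σ count * d^(L-1):
Powers of d = -A^2 - A^-2: d^2 = A^4 + 2 + A^-4; d^3 = -A^6 - 3*A^2 - 3*A^-2 - A^-6; d^4 = A^8 + 4*A^4 + 6 + 4*A^-4 + A^-8; d^5 = -A^10 - 5*A^6 - 10*A^2 - 10*A^-2 - 5*A^-6 - A^-10; d^6 = A^12 + 6*A^8 + 15*A^4 + 20 + 15*A^-4 + 6*A^-8 + A^-12; d^7 = -A^14 - 7*A^10 - 21*A^6 - 35*A^2 - 35*A^-2 - 21*A^-6 - 7*A^-10 - A^-14.
  A^10 * (d^5) = -A^20 - 5*A^16 - 10*A^12 - 10*A^8 - 5*A^4 - 1
  A^8 * (10*d^4) = 10*A^16 + 40*A^12 + 60*A^8 + 40*A^4 + 10
  A^6 * (41*d^3 + 4*d^5) = -4*A^16 - 61*A^12 - 163*A^8 - 163*A^4 - 61 - 4*A^-4
  A^4 * (83*d^2 + 36*d^4 + d^6) = A^16 + 42*A^12 + 242*A^8 + 402*A^4 + 242 + 42*A^-4 + A^-8
  A^2 * (84*d + 107*d^3 + 19*d^5) = -19*A^12 - 202*A^8 - 595*A^4 - 595 - 202*A^-4 - 19*A^-8
  A^0 * (33 + 143*d^2 + 70*d^4 + 6*d^6) = 6*A^12 + 106*A^8 + 513*A^4 + 859 + 513*A^-4 + 106*A^-8 + 6*A^-12
  A^-2 * (68*d + 116*d^3 + 25*d^5 + d^7) = -A^12 - 32*A^8 - 262*A^4 - 701 - 701*A^-4 - 262*A^-8 - 32*A^-12 - A^-16
  A^-4 * (64*d^2 + 52*d^4 + 4*d^6) = 4*A^8 + 76*A^4 + 332 + 520*A^-4 + 332*A^-8 + 76*A^-12 + 4*A^-16
  A^-6 * (33*d^3 + 12*d^5) = -12*A^4 - 93 - 219*A^-4 - 219*A^-8 - 93*A^-12 - 12*A^-16
  A^-8 * (9*d^4 + d^6) = A^4 + 15 + 51*A^-4 + 74*A^-8 + 51*A^-12 + 15*A^-16 + A^-20
  A^-10 * (d^5) = -1 - 5*A^-4 - 10*A^-8 - 10*A^-12 - 5*A^-16 - A^-20
Summing the groups: <K> = -A^20 + 2*A^16 - 3*A^12 + 5*A^8 - 5*A^4 + 6 - 5*A^-4 + 3*A^-8 - 2*A^-12 + A^-16
Normalise by the writhe: (-A^3)^(-w) = (-A^3)^(0) = 1, so f(A) = 1 * <K> = -A^20 + 2*A^16 - 3*A^12 + 5*A^8 - 5*A^4 + 6 - 5*A^-4 + 3*A^-8 - 2*A^-12 + A^-16.
Substitute A = t^(-1/4), i.e. A^e → t^(-e/4): V(t) = t^4 - 2*t^3 + 3*t^2 - 5*t + 6 - 5*t^-1 + 5*t^-2 - 3*t^-3 + 2*t^-4 - t^-5

Answer: t^4 - 2*t^3 + 3*t^2 - 5*t + 6 - 5*t^-1 + 5*t^-2 - 3*t^-3 + 2*t^-4 - t^-5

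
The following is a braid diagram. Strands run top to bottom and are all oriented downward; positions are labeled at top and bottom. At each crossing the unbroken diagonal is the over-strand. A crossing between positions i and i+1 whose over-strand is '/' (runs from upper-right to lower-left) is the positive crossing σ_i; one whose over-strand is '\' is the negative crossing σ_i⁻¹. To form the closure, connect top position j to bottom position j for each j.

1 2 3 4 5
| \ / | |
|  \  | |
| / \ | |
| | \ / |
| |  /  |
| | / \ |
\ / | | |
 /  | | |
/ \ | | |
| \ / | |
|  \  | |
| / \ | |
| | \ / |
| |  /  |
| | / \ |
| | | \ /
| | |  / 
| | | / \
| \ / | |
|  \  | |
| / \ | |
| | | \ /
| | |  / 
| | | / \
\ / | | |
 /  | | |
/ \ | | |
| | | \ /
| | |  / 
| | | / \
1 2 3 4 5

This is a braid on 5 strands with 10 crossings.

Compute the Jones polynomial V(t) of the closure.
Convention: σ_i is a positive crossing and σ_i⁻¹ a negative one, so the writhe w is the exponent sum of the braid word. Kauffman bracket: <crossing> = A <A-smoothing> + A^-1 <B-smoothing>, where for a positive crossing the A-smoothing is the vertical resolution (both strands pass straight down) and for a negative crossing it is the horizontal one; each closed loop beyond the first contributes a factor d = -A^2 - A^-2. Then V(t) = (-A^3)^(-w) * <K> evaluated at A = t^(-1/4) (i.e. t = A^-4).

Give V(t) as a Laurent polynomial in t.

Reading the diagram top to bottom ('/'-over between positions i,i+1 = s_i, '\'-over = s_i^-1): braid word = s2^-1 s3 s1 s2^-1 s3 s4 s2^-1 s4 s1 s4.
Braid: s2^-1 s3 s1 s2^-1 s3 s4 s2^-1 s4 s1 s4 on 5 strands, 10 crossings.
Writhe w = (#positive) - (#negative) = 7 - 3 = 4.
Computing the Kauffman bracket via state sum. There are 2^10 = 1024 states.
Smooth each crossing (0=||, 1=⌣⌢); contribution A^(Σ sign_k(1-2s_k)) * d^(L-1).
Tabulate the states by total A-exponent and number of loops L (A-exp: L × count):
  A^10: L=6 ×1
  A^8: L=5 ×10
  A^6: L=4 ×42, L=6 ×3
  A^4: L=3 ×95, L=5 ×24, L=7 ×1
  A^2: L=2 ×117, L=4 ×86, L=6 ×7
  A^0: L=1 ×63, L=3 ×157, L=5 ×32
  A^-2: L=2 ×120, L=4 ×87, L=6 ×3
  A^-4: L=3 ×99, L=5 ×21
  A^-6: L=4 ×43, L=6 ×2
  A^-8: L=5 ×10
  A^-10: L=6 ×1
Each group contributes A^e * Σ count * d^(L-1):
Powers of d = -A^2 - A^-2: d^2 = A^4 + 2 + A^-4; d^3 = -A^6 - 3*A^2 - 3*A^-2 - A^-6; d^4 = A^8 + 4*A^4 + 6 + 4*A^-4 + A^-8; d^5 = -A^10 - 5*A^6 - 10*A^2 - 10*A^-2 - 5*A^-6 - A^-10; d^6 = A^12 + 6*A^8 + 15*A^4 + 20 + 15*A^-4 + 6*A^-8 + A^-12.
  A^10 * (d^5) = -A^20 - 5*A^16 - 10*A^12 - 10*A^8 - 5*A^4 - 1
  A^8 * (10*d^4) = 10*A^16 + 40*A^12 + 60*A^8 + 40*A^4 + 10
  A^6 * (42*d^3 + 3*d^5) = -3*A^16 - 57*A^12 - 156*A^8 - 156*A^4 - 57 - 3*A^-4
  A^4 * (95*d^2 + 24*d^4 + d^6) = A^16 + 30*A^12 + 206*A^8 + 354*A^4 + 206 + 30*A^-4 + A^-8
  A^2 * (117*d + 86*d^3 + 7*d^5) = -7*A^12 - 121*A^8 - 445*A^4 - 445 - 121*A^-4 - 7*A^-8
  A^0 * (63 + 157*d^2 + 32*d^4) = 32*A^8 + 285*A^4 + 569 + 285*A^-4 + 32*A^-8
  A^-2 * (120*d + 87*d^3 + 3*d^5) = -3*A^8 - 102*A^4 - 411 - 411*A^-4 - 102*A^-8 - 3*A^-12
  A^-4 * (99*d^2 + 21*d^4) = 21*A^4 + 183 + 324*A^-4 + 183*A^-8 + 21*A^-12
  A^-6 * (43*d^3 + 2*d^5) = -2*A^4 - 53 - 149*A^-4 - 149*A^-8 - 53*A^-12 - 2*A^-16
  A^-8 * (10*d^4) = 10 + 40*A^-4 + 60*A^-8 + 40*A^-12 + 10*A^-16
  A^-10 * (d^5) = -1 - 5*A^-4 - 10*A^-8 - 10*A^-12 - 5*A^-16 - A^-20
Summing the groups: <K> = -A^20 + 3*A^16 - 4*A^12 + 8*A^8 - 10*A^4 + 10 - 10*A^-4 + 8*A^-8 - 5*A^-12 + 3*A^-16 - A^-20
Normalise by the writhe: (-A^3)^(-w) = (-A^3)^(-4) = A^-12, so f(A) = A^-12 * <K> = -A^8 + 3*A^4 - 4 + 8*A^-4 - 10*A^-8 + 10*A^-12 - 10*A^-16 + 8*A^-20 - 5*A^-24 + 3*A^-28 - A^-32.
Substitute A = t^(-1/4), i.e. A^e → t^(-e/4): V(t) = -t^8 + 3*t^7 - 5*t^6 + 8*t^5 - 10*t^4 + 10*t^3 - 10*t^2 + 8*t - 4 + 3*t^-1 - t^-2

Answer: -t^8 + 3*t^7 - 5*t^6 + 8*t^5 - 10*t^4 + 10*t^3 - 10*t^2 + 8*t - 4 + 3*t^-1 - t^-2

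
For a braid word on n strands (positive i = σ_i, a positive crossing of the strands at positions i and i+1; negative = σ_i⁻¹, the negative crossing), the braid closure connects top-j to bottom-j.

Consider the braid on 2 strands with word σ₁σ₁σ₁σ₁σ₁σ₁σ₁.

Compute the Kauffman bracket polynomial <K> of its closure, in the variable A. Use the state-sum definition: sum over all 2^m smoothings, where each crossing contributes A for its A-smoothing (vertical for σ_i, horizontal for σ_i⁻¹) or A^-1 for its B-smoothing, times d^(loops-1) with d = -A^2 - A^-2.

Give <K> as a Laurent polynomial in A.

-A^9 - A + A^-3 - A^-7 + A^-11 - A^-15 + A^-19

Derivation:
Braid: s1 s1 s1 s1 s1 s1 s1 on 2 strands, 7 crossings.
Writhe w = (#positive) - (#negative) = 7 - 0 = 7.
Enumerate smoothing states for the bracket polynomial. There are 2^7 = 128 states.
Smooth each crossing (0=||, 1=⌣⌢); contribution A^(Σ sign_k(1-2s_k)) * d^(L-1).
Tabulate the states by total A-exponent and number of loops L (A-exp: L × count):
  A^7: L=2 ×1
  A^5: L=1 ×7
  A^3: L=2 ×21
  A^1: L=3 ×35
  A^-1: L=4 ×35
  A^-3: L=5 ×21
  A^-5: L=6 ×7
  A^-7: L=7 ×1
Each group contributes A^e * Σ count * d^(L-1):
Powers of d = -A^2 - A^-2: d^2 = A^4 + 2 + A^-4; d^3 = -A^6 - 3*A^2 - 3*A^-2 - A^-6; d^4 = A^8 + 4*A^4 + 6 + 4*A^-4 + A^-8; d^5 = -A^10 - 5*A^6 - 10*A^2 - 10*A^-2 - 5*A^-6 - A^-10; d^6 = A^12 + 6*A^8 + 15*A^4 + 20 + 15*A^-4 + 6*A^-8 + A^-12.
  A^7 * (d) = -A^9 - A^5
  A^5 * (7) = 7*A^5
  A^3 * (21*d) = -21*A^5 - 21*A
  A^1 * (35*d^2) = 35*A^5 + 70*A + 35*A^-3
  A^-1 * (35*d^3) = -35*A^5 - 105*A - 105*A^-3 - 35*A^-7
  A^-3 * (21*d^4) = 21*A^5 + 84*A + 126*A^-3 + 84*A^-7 + 21*A^-11
  A^-5 * (7*d^5) = -7*A^5 - 35*A - 70*A^-3 - 70*A^-7 - 35*A^-11 - 7*A^-15
  A^-7 * (d^6) = A^5 + 6*A + 15*A^-3 + 20*A^-7 + 15*A^-11 + 6*A^-15 + A^-19
Summing the groups: <K> = -A^9 - A + A^-3 - A^-7 + A^-11 - A^-15 + A^-19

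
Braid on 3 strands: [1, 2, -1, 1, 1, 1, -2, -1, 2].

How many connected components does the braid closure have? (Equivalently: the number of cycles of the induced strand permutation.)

2

Derivation:
Track the strand permutation on 3 strands, starting from identity.
  step 1: s1 swaps positions 1,2 -> [2 1 3]
  step 2: s2 swaps positions 2,3 -> [2 3 1]
  step 3: s1^-1 swaps positions 1,2 -> [3 2 1]
  step 4: s1 swaps positions 1,2 -> [2 3 1]
  step 5: s1 swaps positions 1,2 -> [3 2 1]
  step 6: s1 swaps positions 1,2 -> [2 3 1]
  step 7: s2^-1 swaps positions 2,3 -> [2 1 3]
  step 8: s1^-1 swaps positions 1,2 -> [1 2 3]
  step 9: s2 swaps positions 2,3 -> [1 3 2]
Final permutation (position -> original strand): [1 3 2]
Closure components = cycle count of this permutation = 2.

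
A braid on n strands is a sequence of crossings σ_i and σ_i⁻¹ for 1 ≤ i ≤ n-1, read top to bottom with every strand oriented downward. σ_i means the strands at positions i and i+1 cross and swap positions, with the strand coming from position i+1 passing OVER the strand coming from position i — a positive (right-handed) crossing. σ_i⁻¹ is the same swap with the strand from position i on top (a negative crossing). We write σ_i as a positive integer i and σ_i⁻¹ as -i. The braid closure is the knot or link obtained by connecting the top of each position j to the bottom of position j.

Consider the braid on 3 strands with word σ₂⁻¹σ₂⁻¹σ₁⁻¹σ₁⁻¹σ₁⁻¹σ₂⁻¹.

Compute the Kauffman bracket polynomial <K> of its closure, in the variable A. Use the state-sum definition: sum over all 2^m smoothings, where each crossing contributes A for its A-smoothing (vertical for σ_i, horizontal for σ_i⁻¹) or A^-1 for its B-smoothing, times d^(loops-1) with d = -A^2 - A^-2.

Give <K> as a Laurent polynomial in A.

Braid: s2^-1 s2^-1 s1^-1 s1^-1 s1^-1 s2^-1 on 3 strands, 6 crossings.
Writhe w = (#positive) - (#negative) = 0 - 6 = -6.
State-sum expansion of <K>. There are 2^6 = 64 states.
Each crossing splits two ways (0=vertical, 1=horizontal). The state's weight is A^(#A-smoothings - #B-smoothings) * d^(loops - 1).
Tabulate the states by total A-exponent and number of loops L (A-exp: L × count):
  A^6: L=5 ×1
  A^4: L=4 ×6
  A^2: L=3 ×15
  A^0: L=2 ×18, L=4 ×2
  A^-2: L=1 ×9, L=3 ×6
  A^-4: L=2 ×6
  A^-6: L=3 ×1
Each group contributes A^e * Σ count * d^(L-1):
Powers of d = -A^2 - A^-2: d^2 = A^4 + 2 + A^-4; d^3 = -A^6 - 3*A^2 - 3*A^-2 - A^-6; d^4 = A^8 + 4*A^4 + 6 + 4*A^-4 + A^-8.
  A^6 * (d^4) = A^14 + 4*A^10 + 6*A^6 + 4*A^2 + A^-2
  A^4 * (6*d^3) = -6*A^10 - 18*A^6 - 18*A^2 - 6*A^-2
  A^2 * (15*d^2) = 15*A^6 + 30*A^2 + 15*A^-2
  A^0 * (18*d + 2*d^3) = -2*A^6 - 24*A^2 - 24*A^-2 - 2*A^-6
  A^-2 * (9 + 6*d^2) = 6*A^2 + 21*A^-2 + 6*A^-6
  A^-4 * (6*d) = -6*A^-2 - 6*A^-6
  A^-6 * (d^2) = A^-2 + 2*A^-6 + A^-10
Summing the groups: <K> = A^14 - 2*A^10 + A^6 - 2*A^2 + 2*A^-2 + A^-10

Answer: A^14 - 2*A^10 + A^6 - 2*A^2 + 2*A^-2 + A^-10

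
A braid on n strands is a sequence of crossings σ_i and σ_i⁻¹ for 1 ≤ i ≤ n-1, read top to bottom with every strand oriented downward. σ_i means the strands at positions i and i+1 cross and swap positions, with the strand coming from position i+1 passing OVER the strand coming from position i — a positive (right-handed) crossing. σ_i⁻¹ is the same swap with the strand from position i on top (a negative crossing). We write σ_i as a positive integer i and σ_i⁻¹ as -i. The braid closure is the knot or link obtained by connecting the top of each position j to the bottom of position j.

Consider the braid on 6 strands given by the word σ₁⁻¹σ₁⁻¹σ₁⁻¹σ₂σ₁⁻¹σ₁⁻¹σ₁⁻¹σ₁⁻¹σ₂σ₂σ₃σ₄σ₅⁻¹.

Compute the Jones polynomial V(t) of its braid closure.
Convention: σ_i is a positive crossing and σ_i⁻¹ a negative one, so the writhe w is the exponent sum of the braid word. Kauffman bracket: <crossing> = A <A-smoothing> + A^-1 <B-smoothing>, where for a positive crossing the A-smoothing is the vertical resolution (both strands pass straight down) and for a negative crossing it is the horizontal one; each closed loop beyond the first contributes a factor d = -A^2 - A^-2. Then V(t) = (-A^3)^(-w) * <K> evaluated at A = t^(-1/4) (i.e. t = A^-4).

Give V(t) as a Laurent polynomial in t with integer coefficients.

-t + 2 - 3*t^-1 + 6*t^-2 - 6*t^-3 + 7*t^-4 - 7*t^-5 + 6*t^-6 - 4*t^-7 + 2*t^-8 - t^-9

Derivation:
The presented braid s1^-1 s1^-1 s1^-1 s2 s1^-1 s1^-1 s1^-1 s1^-1 s2 s2 s3 s4 s5^-1 on 6 strands reduces by inverse Markov moves (closure unchanged at each step):
  Destabilize: the word has the form β·s5^-1 where s5^-1 occurs only as the final letter (β ∈ B_5); drop it and the last strand → 5 strands.
  Destabilize: the word has the form β·s4 where s4 occurs only as the final letter (β ∈ B_4); drop it and the last strand → 4 strands.
  Destabilize: the word has the form β·s3 where s3 occurs only as the final letter (β ∈ B_3); drop it and the last strand → 3 strands.
Reduced to β = s1^-1 s1^-1 s1^-1 s2 s1^-1 s1^-1 s1^-1 s1^-1 s2 s2 on 3 strands, 10 crossings.
Compute on β:
Braid: s1^-1 s1^-1 s1^-1 s2 s1^-1 s1^-1 s1^-1 s1^-1 s2 s2 on 3 strands, 10 crossings.
Writhe w = (#positive) - (#negative) = 3 - 7 = -4.
Enumerate smoothing states for the bracket polynomial. There are 2^10 = 1024 states.
Smooth each crossing (0=||, 1=⌣⌢); contribution A^(Σ sign_k(1-2s_k)) * d^(L-1).
Tabulate the states by total A-exponent and number of loops L (A-exp: L × count):
  A^10: L=8 ×1
  A^8: L=7 ×10
  A^6: L=6 ×44, L=8 ×1
  A^4: L=5 ×112, L=7 ×8
  A^2: L=4 ×182, L=6 ×28
  A^0: L=3 ×194, L=5 ×58
  A^-2: L=2 ×130, L=4 ×79, L=6 ×1
  A^-4: L=1 ×45, L=3 ×70, L=5 ×5
  A^-6: L=2 ×36, L=4 ×9
  A^-8: L=3 ×10
  A^-10: L=4 ×1
Each group contributes A^e * Σ count * d^(L-1):
Powers of d = -A^2 - A^-2: d^2 = A^4 + 2 + A^-4; d^3 = -A^6 - 3*A^2 - 3*A^-2 - A^-6; d^4 = A^8 + 4*A^4 + 6 + 4*A^-4 + A^-8; d^5 = -A^10 - 5*A^6 - 10*A^2 - 10*A^-2 - 5*A^-6 - A^-10; d^6 = A^12 + 6*A^8 + 15*A^4 + 20 + 15*A^-4 + 6*A^-8 + A^-12; d^7 = -A^14 - 7*A^10 - 21*A^6 - 35*A^2 - 35*A^-2 - 21*A^-6 - 7*A^-10 - A^-14.
  A^10 * (d^7) = -A^24 - 7*A^20 - 21*A^16 - 35*A^12 - 35*A^8 - 21*A^4 - 7 - A^-4
  A^8 * (10*d^6) = 10*A^20 + 60*A^16 + 150*A^12 + 200*A^8 + 150*A^4 + 60 + 10*A^-4
  A^6 * (44*d^5 + d^7) = -A^20 - 51*A^16 - 241*A^12 - 475*A^8 - 475*A^4 - 241 - 51*A^-4 - A^-8
  A^4 * (112*d^4 + 8*d^6) = 8*A^16 + 160*A^12 + 568*A^8 + 832*A^4 + 568 + 160*A^-4 + 8*A^-8
  A^2 * (182*d^3 + 28*d^5) = -28*A^12 - 322*A^8 - 826*A^4 - 826 - 322*A^-4 - 28*A^-8
  A^0 * (194*d^2 + 58*d^4) = 58*A^8 + 426*A^4 + 736 + 426*A^-4 + 58*A^-8
  A^-2 * (130*d + 79*d^3 + d^5) = -A^8 - 84*A^4 - 377 - 377*A^-4 - 84*A^-8 - A^-12
  A^-4 * (45 + 70*d^2 + 5*d^4) = 5*A^4 + 90 + 215*A^-4 + 90*A^-8 + 5*A^-12
  A^-6 * (36*d + 9*d^3) = -9 - 63*A^-4 - 63*A^-8 - 9*A^-12
  A^-8 * (10*d^2) = 10*A^-4 + 20*A^-8 + 10*A^-12
  A^-10 * (d^3) = -A^-4 - 3*A^-8 - 3*A^-12 - A^-16
Summing the groups: <K> = -A^24 + 2*A^20 - 4*A^16 + 6*A^12 - 7*A^8 + 7*A^4 - 6 + 6*A^-4 - 3*A^-8 + 2*A^-12 - A^-16
Normalise by the writhe: (-A^3)^(-w) = (-A^3)^(4) = A^12, so f(A) = A^12 * <K> = -A^36 + 2*A^32 - 4*A^28 + 6*A^24 - 7*A^20 + 7*A^16 - 6*A^12 + 6*A^8 - 3*A^4 + 2 - A^-4.
Substitute A = t^(-1/4), i.e. A^e → t^(-e/4): V(t) = -t + 2 - 3*t^-1 + 6*t^-2 - 6*t^-3 + 7*t^-4 - 7*t^-5 + 6*t^-6 - 4*t^-7 + 2*t^-8 - t^-9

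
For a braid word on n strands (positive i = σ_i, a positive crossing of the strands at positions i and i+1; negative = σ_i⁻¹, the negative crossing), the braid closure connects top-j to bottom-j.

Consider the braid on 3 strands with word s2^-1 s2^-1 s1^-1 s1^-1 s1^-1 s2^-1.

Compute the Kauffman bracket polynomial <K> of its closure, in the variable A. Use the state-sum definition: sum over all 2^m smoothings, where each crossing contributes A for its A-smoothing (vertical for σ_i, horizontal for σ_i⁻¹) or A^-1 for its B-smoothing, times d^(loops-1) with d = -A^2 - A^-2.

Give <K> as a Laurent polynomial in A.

Braid: s2^-1 s2^-1 s1^-1 s1^-1 s1^-1 s2^-1 on 3 strands, 6 crossings.
Writhe w = (#positive) - (#negative) = 0 - 6 = -6.
Computing the Kauffman bracket via state sum. There are 2^6 = 64 states.
For each crossing: s=0 is the vertical smoothing, s=1 horizontal. Crossing k contributes A^(sign_k * (1 - 2*s_k)); loop factor d = -A^2 - A^-2.
Tabulate the states by total A-exponent and number of loops L (A-exp: L × count):
  A^6: L=5 ×1
  A^4: L=4 ×6
  A^2: L=3 ×15
  A^0: L=2 ×18, L=4 ×2
  A^-2: L=1 ×9, L=3 ×6
  A^-4: L=2 ×6
  A^-6: L=3 ×1
Each group contributes A^e * Σ count * d^(L-1):
Powers of d = -A^2 - A^-2: d^2 = A^4 + 2 + A^-4; d^3 = -A^6 - 3*A^2 - 3*A^-2 - A^-6; d^4 = A^8 + 4*A^4 + 6 + 4*A^-4 + A^-8.
  A^6 * (d^4) = A^14 + 4*A^10 + 6*A^6 + 4*A^2 + A^-2
  A^4 * (6*d^3) = -6*A^10 - 18*A^6 - 18*A^2 - 6*A^-2
  A^2 * (15*d^2) = 15*A^6 + 30*A^2 + 15*A^-2
  A^0 * (18*d + 2*d^3) = -2*A^6 - 24*A^2 - 24*A^-2 - 2*A^-6
  A^-2 * (9 + 6*d^2) = 6*A^2 + 21*A^-2 + 6*A^-6
  A^-4 * (6*d) = -6*A^-2 - 6*A^-6
  A^-6 * (d^2) = A^-2 + 2*A^-6 + A^-10
Summing the groups: <K> = A^14 - 2*A^10 + A^6 - 2*A^2 + 2*A^-2 + A^-10

Answer: A^14 - 2*A^10 + A^6 - 2*A^2 + 2*A^-2 + A^-10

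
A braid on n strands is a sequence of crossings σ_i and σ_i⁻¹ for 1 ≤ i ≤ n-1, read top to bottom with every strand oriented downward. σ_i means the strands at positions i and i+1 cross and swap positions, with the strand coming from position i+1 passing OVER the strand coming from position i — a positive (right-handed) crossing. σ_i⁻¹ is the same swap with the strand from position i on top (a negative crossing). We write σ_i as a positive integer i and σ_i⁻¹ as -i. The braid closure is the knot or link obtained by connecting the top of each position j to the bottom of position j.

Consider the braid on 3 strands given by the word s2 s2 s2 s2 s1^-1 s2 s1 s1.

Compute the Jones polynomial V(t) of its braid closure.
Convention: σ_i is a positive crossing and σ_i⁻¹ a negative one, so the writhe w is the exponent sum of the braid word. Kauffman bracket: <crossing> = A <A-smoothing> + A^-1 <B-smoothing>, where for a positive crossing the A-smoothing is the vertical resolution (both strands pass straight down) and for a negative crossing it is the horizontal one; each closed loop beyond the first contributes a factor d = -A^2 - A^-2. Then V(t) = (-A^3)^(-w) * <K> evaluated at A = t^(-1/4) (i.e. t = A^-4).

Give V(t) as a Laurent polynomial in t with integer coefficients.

Braid: s2 s2 s2 s2 s1^-1 s2 s1 s1 on 3 strands, 8 crossings.
Writhe w = (#positive) - (#negative) = 7 - 1 = 6.
Computing the Kauffman bracket via state sum. There are 2^8 = 256 states.
For each crossing: s=0 is the vertical smoothing, s=1 horizontal. Crossing k contributes A^(sign_k * (1 - 2*s_k)); loop factor d = -A^2 - A^-2.
Tabulate the states by total A-exponent and number of loops L (A-exp: L × count):
  A^8: L=2 ×1
  A^6: L=1 ×5, L=3 ×3
  A^4: L=2 ×27, L=4 ×1
  A^2: L=1 ×18, L=3 ×38
  A^0: L=2 ×41, L=4 ×29
  A^-2: L=3 ×44, L=5 ×12
  A^-4: L=4 ×26, L=6 ×2
  A^-6: L=5 ×8
  A^-8: L=6 ×1
Each group contributes A^e * Σ count * d^(L-1):
Powers of d = -A^2 - A^-2: d^2 = A^4 + 2 + A^-4; d^3 = -A^6 - 3*A^2 - 3*A^-2 - A^-6; d^4 = A^8 + 4*A^4 + 6 + 4*A^-4 + A^-8; d^5 = -A^10 - 5*A^6 - 10*A^2 - 10*A^-2 - 5*A^-6 - A^-10.
  A^8 * (d) = -A^10 - A^6
  A^6 * (5 + 3*d^2) = 3*A^10 + 11*A^6 + 3*A^2
  A^4 * (27*d + d^3) = -A^10 - 30*A^6 - 30*A^2 - A^-2
  A^2 * (18 + 38*d^2) = 38*A^6 + 94*A^2 + 38*A^-2
  A^0 * (41*d + 29*d^3) = -29*A^6 - 128*A^2 - 128*A^-2 - 29*A^-6
  A^-2 * (44*d^2 + 12*d^4) = 12*A^6 + 92*A^2 + 160*A^-2 + 92*A^-6 + 12*A^-10
  A^-4 * (26*d^3 + 2*d^5) = -2*A^6 - 36*A^2 - 98*A^-2 - 98*A^-6 - 36*A^-10 - 2*A^-14
  A^-6 * (8*d^4) = 8*A^2 + 32*A^-2 + 48*A^-6 + 32*A^-10 + 8*A^-14
  A^-8 * (d^5) = -A^2 - 5*A^-2 - 10*A^-6 - 10*A^-10 - 5*A^-14 - A^-18
Summing the groups: <K> = A^10 - A^6 + 2*A^2 - 2*A^-2 + 3*A^-6 - 2*A^-10 + A^-14 - A^-18
Normalise by the writhe: (-A^3)^(-w) = (-A^3)^(-6) = A^-18, so f(A) = A^-18 * <K> = A^-8 - A^-12 + 2*A^-16 - 2*A^-20 + 3*A^-24 - 2*A^-28 + A^-32 - A^-36.
Substitute A = t^(-1/4), i.e. A^e → t^(-e/4): V(t) = -t^9 + t^8 - 2*t^7 + 3*t^6 - 2*t^5 + 2*t^4 - t^3 + t^2

Answer: -t^9 + t^8 - 2*t^7 + 3*t^6 - 2*t^5 + 2*t^4 - t^3 + t^2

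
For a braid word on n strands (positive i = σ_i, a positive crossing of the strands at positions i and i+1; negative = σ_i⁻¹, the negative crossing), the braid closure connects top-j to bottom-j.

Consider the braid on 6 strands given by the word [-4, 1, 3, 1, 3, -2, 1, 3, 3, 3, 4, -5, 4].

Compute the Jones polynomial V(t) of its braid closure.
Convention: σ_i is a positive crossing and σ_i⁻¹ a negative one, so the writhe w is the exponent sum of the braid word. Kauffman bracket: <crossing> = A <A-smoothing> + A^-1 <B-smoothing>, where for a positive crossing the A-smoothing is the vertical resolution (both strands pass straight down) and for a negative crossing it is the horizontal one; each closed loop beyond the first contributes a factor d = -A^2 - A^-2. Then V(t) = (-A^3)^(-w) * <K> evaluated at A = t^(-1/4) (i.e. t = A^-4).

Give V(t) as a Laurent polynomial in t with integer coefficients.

The presented braid s4^-1 s1 s3 s1 s3 s2^-1 s1 s3 s3 s3 s4 s5^-1 s4 on 6 strands reduces by inverse Markov moves (closure unchanged at each step):
  Deconjugate: the word is γ·β·γ⁻¹ with γ = s4^-1 (prefix) and γ⁻¹ = s4 (suffix); strip both.
  Destabilize: the word has the form β·s5^-1 where s5^-1 occurs only as the final letter (β ∈ B_5); drop it and the last strand → 5 strands.
  Destabilize: the word has the form β·s4 where s4 occurs only as the final letter (β ∈ B_4); drop it and the last strand → 4 strands.
Reduced to β = s1 s3 s1 s3 s2^-1 s1 s3 s3 s3 on 4 strands, 9 crossings.
Compute on β:
Braid: s1 s3 s1 s3 s2^-1 s1 s3 s3 s3 on 4 strands, 9 crossings.
Writhe w = (#positive) - (#negative) = 8 - 1 = 7.
State-sum expansion of <K>. There are 2^9 = 512 states.
Smooth each crossing (0=||, 1=⌣⌢); contribution A^(Σ sign_k(1-2s_k)) * d^(L-1).
Tabulate the states by total A-exponent and number of loops L (A-exp: L × count):
  A^9: L=3 ×1
  A^7: L=2 ×8, L=4 ×1
  A^5: L=1 ×15, L=3 ×21
  A^3: L=2 ×60, L=4 ×24
  A^1: L=3 ×110, L=5 ×16
  A^-1: L=4 ×120, L=6 ×6
  A^-3: L=5 ×83, L=7 ×1
  A^-5: L=6 ×36
  A^-7: L=7 ×9
  A^-9: L=8 ×1
Each group contributes A^e * Σ count * d^(L-1):
Powers of d = -A^2 - A^-2: d^2 = A^4 + 2 + A^-4; d^3 = -A^6 - 3*A^2 - 3*A^-2 - A^-6; d^4 = A^8 + 4*A^4 + 6 + 4*A^-4 + A^-8; d^5 = -A^10 - 5*A^6 - 10*A^2 - 10*A^-2 - 5*A^-6 - A^-10; d^6 = A^12 + 6*A^8 + 15*A^4 + 20 + 15*A^-4 + 6*A^-8 + A^-12; d^7 = -A^14 - 7*A^10 - 21*A^6 - 35*A^2 - 35*A^-2 - 21*A^-6 - 7*A^-10 - A^-14.
  A^9 * (d^2) = A^13 + 2*A^9 + A^5
  A^7 * (8*d + d^3) = -A^13 - 11*A^9 - 11*A^5 - A
  A^5 * (15 + 21*d^2) = 21*A^9 + 57*A^5 + 21*A
  A^3 * (60*d + 24*d^3) = -24*A^9 - 132*A^5 - 132*A - 24*A^-3
  A^1 * (110*d^2 + 16*d^4) = 16*A^9 + 174*A^5 + 316*A + 174*A^-3 + 16*A^-7
  A^-1 * (120*d^3 + 6*d^5) = -6*A^9 - 150*A^5 - 420*A - 420*A^-3 - 150*A^-7 - 6*A^-11
  A^-3 * (83*d^4 + d^6) = A^9 + 89*A^5 + 347*A + 518*A^-3 + 347*A^-7 + 89*A^-11 + A^-15
  A^-5 * (36*d^5) = -36*A^5 - 180*A - 360*A^-3 - 360*A^-7 - 180*A^-11 - 36*A^-15
  A^-7 * (9*d^6) = 9*A^5 + 54*A + 135*A^-3 + 180*A^-7 + 135*A^-11 + 54*A^-15 + 9*A^-19
  A^-9 * (d^7) = -A^5 - 7*A - 21*A^-3 - 35*A^-7 - 35*A^-11 - 21*A^-15 - 7*A^-19 - A^-23
Summing the groups: <K> = -A^9 - 2*A + 2*A^-3 - 2*A^-7 + 3*A^-11 - 2*A^-15 + 2*A^-19 - A^-23
Normalise by the writhe: (-A^3)^(-w) = (-A^3)^(-7) = -A^-21, so f(A) = -A^-21 * <K> = A^-12 + 2*A^-20 - 2*A^-24 + 2*A^-28 - 3*A^-32 + 2*A^-36 - 2*A^-40 + A^-44.
Substitute A = t^(-1/4), i.e. A^e → t^(-e/4): V(t) = t^11 - 2*t^10 + 2*t^9 - 3*t^8 + 2*t^7 - 2*t^6 + 2*t^5 + t^3

Answer: t^11 - 2*t^10 + 2*t^9 - 3*t^8 + 2*t^7 - 2*t^6 + 2*t^5 + t^3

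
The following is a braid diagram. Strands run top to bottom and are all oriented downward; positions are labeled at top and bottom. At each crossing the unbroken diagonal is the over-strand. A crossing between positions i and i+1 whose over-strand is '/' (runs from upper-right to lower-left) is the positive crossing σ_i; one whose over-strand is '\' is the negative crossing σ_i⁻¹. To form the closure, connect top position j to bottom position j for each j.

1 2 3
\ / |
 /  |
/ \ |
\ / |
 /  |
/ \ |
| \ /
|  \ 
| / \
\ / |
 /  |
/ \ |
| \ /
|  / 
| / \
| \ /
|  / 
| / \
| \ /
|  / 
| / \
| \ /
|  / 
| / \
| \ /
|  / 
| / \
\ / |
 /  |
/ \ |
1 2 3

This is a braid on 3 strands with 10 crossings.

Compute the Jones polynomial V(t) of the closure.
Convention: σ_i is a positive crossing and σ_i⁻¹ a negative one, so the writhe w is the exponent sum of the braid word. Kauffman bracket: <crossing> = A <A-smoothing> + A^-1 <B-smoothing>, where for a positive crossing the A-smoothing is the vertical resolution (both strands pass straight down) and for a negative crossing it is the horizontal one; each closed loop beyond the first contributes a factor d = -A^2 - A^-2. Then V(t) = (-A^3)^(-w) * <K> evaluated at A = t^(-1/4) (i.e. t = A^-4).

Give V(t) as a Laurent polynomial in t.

-t^12 + 2*t^11 - 4*t^10 + 5*t^9 - 5*t^8 + 5*t^7 - 4*t^6 + 3*t^5 - t^4 + t^3

Derivation:
Reading the diagram top to bottom ('/'-over between positions i,i+1 = s_i, '\'-over = s_i^-1): braid word = s1 s1 s2^-1 s1 s2 s2 s2 s2 s2 s1.
Braid: s1 s1 s2^-1 s1 s2 s2 s2 s2 s2 s1 on 3 strands, 10 crossings.
Writhe w = (#positive) - (#negative) = 9 - 1 = 8.
Enumerate smoothing states for the bracket polynomial. There are 2^10 = 1024 states.
Each crossing splits two ways (0=vertical, 1=horizontal). The state's weight is A^(#A-smoothings - #B-smoothings) * d^(loops - 1).
Tabulate the states by total A-exponent and number of loops L (A-exp: L × count):
  A^10: L=2 ×1
  A^8: L=1 ×4, L=3 ×6
  A^6: L=2 ×35, L=4 ×10
  A^4: L=1 ×35, L=3 ×75, L=5 ×10
  A^2: L=2 ×115, L=4 ×90, L=6 ×5
  A^0: L=3 ×185, L=5 ×66, L=7 ×1
  A^-2: L=4 ×180, L=6 ×30
  A^-4: L=5 ×112, L=7 ×8
  A^-6: L=6 ×44, L=8 ×1
  A^-8: L=7 ×10
  A^-10: L=8 ×1
Each group contributes A^e * Σ count * d^(L-1):
Powers of d = -A^2 - A^-2: d^2 = A^4 + 2 + A^-4; d^3 = -A^6 - 3*A^2 - 3*A^-2 - A^-6; d^4 = A^8 + 4*A^4 + 6 + 4*A^-4 + A^-8; d^5 = -A^10 - 5*A^6 - 10*A^2 - 10*A^-2 - 5*A^-6 - A^-10; d^6 = A^12 + 6*A^8 + 15*A^4 + 20 + 15*A^-4 + 6*A^-8 + A^-12; d^7 = -A^14 - 7*A^10 - 21*A^6 - 35*A^2 - 35*A^-2 - 21*A^-6 - 7*A^-10 - A^-14.
  A^10 * (d) = -A^12 - A^8
  A^8 * (4 + 6*d^2) = 6*A^12 + 16*A^8 + 6*A^4
  A^6 * (35*d + 10*d^3) = -10*A^12 - 65*A^8 - 65*A^4 - 10
  A^4 * (35 + 75*d^2 + 10*d^4) = 10*A^12 + 115*A^8 + 245*A^4 + 115 + 10*A^-4
  A^2 * (115*d + 90*d^3 + 5*d^5) = -5*A^12 - 115*A^8 - 435*A^4 - 435 - 115*A^-4 - 5*A^-8
  A^0 * (185*d^2 + 66*d^4 + d^6) = A^12 + 72*A^8 + 464*A^4 + 786 + 464*A^-4 + 72*A^-8 + A^-12
  A^-2 * (180*d^3 + 30*d^5) = -30*A^8 - 330*A^4 - 840 - 840*A^-4 - 330*A^-8 - 30*A^-12
  A^-4 * (112*d^4 + 8*d^6) = 8*A^8 + 160*A^4 + 568 + 832*A^-4 + 568*A^-8 + 160*A^-12 + 8*A^-16
  A^-6 * (44*d^5 + d^7) = -A^8 - 51*A^4 - 241 - 475*A^-4 - 475*A^-8 - 241*A^-12 - 51*A^-16 - A^-20
  A^-8 * (10*d^6) = 10*A^4 + 60 + 150*A^-4 + 200*A^-8 + 150*A^-12 + 60*A^-16 + 10*A^-20
  A^-10 * (d^7) = -A^4 - 7 - 21*A^-4 - 35*A^-8 - 35*A^-12 - 21*A^-16 - 7*A^-20 - A^-24
Summing the groups: <K> = A^12 - A^8 + 3*A^4 - 4 + 5*A^-4 - 5*A^-8 + 5*A^-12 - 4*A^-16 + 2*A^-20 - A^-24
Normalise by the writhe: (-A^3)^(-w) = (-A^3)^(-8) = A^-24, so f(A) = A^-24 * <K> = A^-12 - A^-16 + 3*A^-20 - 4*A^-24 + 5*A^-28 - 5*A^-32 + 5*A^-36 - 4*A^-40 + 2*A^-44 - A^-48.
Substitute A = t^(-1/4), i.e. A^e → t^(-e/4): V(t) = -t^12 + 2*t^11 - 4*t^10 + 5*t^9 - 5*t^8 + 5*t^7 - 4*t^6 + 3*t^5 - t^4 + t^3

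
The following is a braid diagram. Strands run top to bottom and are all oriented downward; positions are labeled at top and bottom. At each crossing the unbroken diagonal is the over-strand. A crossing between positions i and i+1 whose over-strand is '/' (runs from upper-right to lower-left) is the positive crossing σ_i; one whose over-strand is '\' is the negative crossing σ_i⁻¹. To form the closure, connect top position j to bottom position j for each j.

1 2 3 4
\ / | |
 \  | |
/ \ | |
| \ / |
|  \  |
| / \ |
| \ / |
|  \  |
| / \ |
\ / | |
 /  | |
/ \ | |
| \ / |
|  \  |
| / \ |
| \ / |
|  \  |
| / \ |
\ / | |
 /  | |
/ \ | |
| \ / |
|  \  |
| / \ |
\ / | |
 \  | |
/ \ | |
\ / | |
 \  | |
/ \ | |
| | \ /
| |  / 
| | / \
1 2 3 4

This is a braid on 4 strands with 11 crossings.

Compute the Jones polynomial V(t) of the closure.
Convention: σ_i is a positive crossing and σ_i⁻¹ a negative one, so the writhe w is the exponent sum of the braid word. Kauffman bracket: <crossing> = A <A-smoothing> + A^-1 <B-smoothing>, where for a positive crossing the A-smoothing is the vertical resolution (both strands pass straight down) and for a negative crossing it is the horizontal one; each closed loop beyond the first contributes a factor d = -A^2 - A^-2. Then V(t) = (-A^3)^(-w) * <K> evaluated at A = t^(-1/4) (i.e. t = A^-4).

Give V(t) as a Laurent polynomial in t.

Reading the diagram top to bottom ('/'-over between positions i,i+1 = s_i, '\'-over = s_i^-1): braid word = s1^-1 s2^-1 s2^-1 s1 s2^-1 s2^-1 s1 s2^-1 s1^-1 s1^-1 s3.
The presented braid s1^-1 s2^-1 s2^-1 s1 s2^-1 s2^-1 s1 s2^-1 s1^-1 s1^-1 s3 on 4 strands reduces by inverse Markov moves (closure unchanged at each step):
  Destabilize: the word has the form β·s3 where s3 occurs only as the final letter (β ∈ B_3); drop it and the last strand → 3 strands.
Reduced to β = s1^-1 s2^-1 s2^-1 s1 s2^-1 s2^-1 s1 s2^-1 s1^-1 s1^-1 on 3 strands, 10 crossings.
Compute on β:
Braid: s1^-1 s2^-1 s2^-1 s1 s2^-1 s2^-1 s1 s2^-1 s1^-1 s1^-1 on 3 strands, 10 crossings.
Writhe w = (#positive) - (#negative) = 2 - 8 = -6.
Computing the Kauffman bracket via state sum. There are 2^10 = 1024 states.
For each crossing: s=0 is the vertical smoothing, s=1 horizontal. Crossing k contributes A^(sign_k * (1 - 2*s_k)); loop factor d = -A^2 - A^-2.
Tabulate the states by total A-exponent and number of loops L (A-exp: L × count):
  A^10: L=7 ×1
  A^8: L=6 ×10
  A^6: L=5 ×44, L=7 ×1
  A^4: L=4 ×110, L=6 ×10
  A^2: L=3 ×166, L=5 ×44
  A^0: L=2 ×144, L=4 ×106, L=6 ×2
  A^-2: L=1 ×57, L=3 ×140, L=5 ×13
  A^-4: L=2 ×91, L=4 ×28, L=6 ×1
  A^-6: L=1 ×16, L=3 ×26, L=5 ×3
  A^-8: L=2 ×7, L=4 ×3
  A^-10: L=3 ×1
Each group contributes A^e * Σ count * d^(L-1):
Powers of d = -A^2 - A^-2: d^2 = A^4 + 2 + A^-4; d^3 = -A^6 - 3*A^2 - 3*A^-2 - A^-6; d^4 = A^8 + 4*A^4 + 6 + 4*A^-4 + A^-8; d^5 = -A^10 - 5*A^6 - 10*A^2 - 10*A^-2 - 5*A^-6 - A^-10; d^6 = A^12 + 6*A^8 + 15*A^4 + 20 + 15*A^-4 + 6*A^-8 + A^-12.
  A^10 * (d^6) = A^22 + 6*A^18 + 15*A^14 + 20*A^10 + 15*A^6 + 6*A^2 + A^-2
  A^8 * (10*d^5) = -10*A^18 - 50*A^14 - 100*A^10 - 100*A^6 - 50*A^2 - 10*A^-2
  A^6 * (44*d^4 + d^6) = A^18 + 50*A^14 + 191*A^10 + 284*A^6 + 191*A^2 + 50*A^-2 + A^-6
  A^4 * (110*d^3 + 10*d^5) = -10*A^14 - 160*A^10 - 430*A^6 - 430*A^2 - 160*A^-2 - 10*A^-6
  A^2 * (166*d^2 + 44*d^4) = 44*A^10 + 342*A^6 + 596*A^2 + 342*A^-2 + 44*A^-6
  A^0 * (144*d + 106*d^3 + 2*d^5) = -2*A^10 - 116*A^6 - 482*A^2 - 482*A^-2 - 116*A^-6 - 2*A^-10
  A^-2 * (57 + 140*d^2 + 13*d^4) = 13*A^6 + 192*A^2 + 415*A^-2 + 192*A^-6 + 13*A^-10
  A^-4 * (91*d + 28*d^3 + d^5) = -A^6 - 33*A^2 - 185*A^-2 - 185*A^-6 - 33*A^-10 - A^-14
  A^-6 * (16 + 26*d^2 + 3*d^4) = 3*A^2 + 38*A^-2 + 86*A^-6 + 38*A^-10 + 3*A^-14
  A^-8 * (7*d + 3*d^3) = -3*A^-2 - 16*A^-6 - 16*A^-10 - 3*A^-14
  A^-10 * (d^2) = A^-6 + 2*A^-10 + A^-14
Summing the groups: <K> = A^22 - 3*A^18 + 5*A^14 - 7*A^10 + 7*A^6 - 7*A^2 + 6*A^-2 - 3*A^-6 + 2*A^-10
Normalise by the writhe: (-A^3)^(-w) = (-A^3)^(6) = A^18, so f(A) = A^18 * <K> = A^40 - 3*A^36 + 5*A^32 - 7*A^28 + 7*A^24 - 7*A^20 + 6*A^16 - 3*A^12 + 2*A^8.
Substitute A = t^(-1/4), i.e. A^e → t^(-e/4): V(t) = 2*t^-2 - 3*t^-3 + 6*t^-4 - 7*t^-5 + 7*t^-6 - 7*t^-7 + 5*t^-8 - 3*t^-9 + t^-10

Answer: 2*t^-2 - 3*t^-3 + 6*t^-4 - 7*t^-5 + 7*t^-6 - 7*t^-7 + 5*t^-8 - 3*t^-9 + t^-10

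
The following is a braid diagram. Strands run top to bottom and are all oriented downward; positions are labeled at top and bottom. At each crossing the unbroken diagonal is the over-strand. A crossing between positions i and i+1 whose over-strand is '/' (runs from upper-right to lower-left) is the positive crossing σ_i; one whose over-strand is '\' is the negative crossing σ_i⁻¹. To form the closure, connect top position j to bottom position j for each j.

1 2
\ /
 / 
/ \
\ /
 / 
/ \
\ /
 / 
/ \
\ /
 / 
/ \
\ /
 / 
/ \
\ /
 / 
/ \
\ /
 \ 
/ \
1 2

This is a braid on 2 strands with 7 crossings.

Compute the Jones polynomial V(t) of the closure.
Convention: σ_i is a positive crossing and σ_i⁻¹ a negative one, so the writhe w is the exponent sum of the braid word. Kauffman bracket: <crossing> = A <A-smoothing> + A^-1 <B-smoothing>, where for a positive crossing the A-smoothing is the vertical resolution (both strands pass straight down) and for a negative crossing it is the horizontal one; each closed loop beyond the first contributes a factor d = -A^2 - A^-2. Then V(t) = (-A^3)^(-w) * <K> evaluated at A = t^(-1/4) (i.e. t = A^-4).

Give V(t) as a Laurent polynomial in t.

-t^7 + t^6 - t^5 + t^4 + t^2

Derivation:
Reading the diagram top to bottom ('/'-over between positions i,i+1 = s_i, '\'-over = s_i^-1): braid word = s1 s1 s1 s1 s1 s1 s1^-1.
The presented braid s1 s1 s1 s1 s1 s1 s1^-1 on 2 strands reduces by inverse Markov moves (closure unchanged at each step):
  Deconjugate: the word is γ·β·γ⁻¹ with γ = s1 (prefix) and γ⁻¹ = s1^-1 (suffix); strip both.
Reduced to β = s1 s1 s1 s1 s1 on 2 strands, 5 crossings.
Compute on β:
Braid: s1 s1 s1 s1 s1 on 2 strands, 5 crossings.
Writhe w = (#positive) - (#negative) = 5 - 0 = 5.
Computing the Kauffman bracket via state sum. There are 2^5 = 32 states.
Each crossing splits two ways (0=vertical, 1=horizontal). The state's weight is A^(#A-smoothings - #B-smoothings) * d^(loops - 1).
  state 00000: A-exp=+5, loops=2, term = A^5 * d^1
  state 00001: A-exp=+3, loops=1, term = A^3 * d^0
  state 00010: A-exp=+3, loops=1, term = A^3 * d^0
  state 00011: A-exp=+1, loops=2, term = A^1 * d^1
  state 00100: A-exp=+3, loops=1, term = A^3 * d^0
  state 00101: A-exp=+1, loops=2, term = A^1 * d^1
  state 00110: A-exp=+1, loops=2, term = A^1 * d^1
  state 00111: A-exp=-1, loops=3, term = A^-1 * d^2
  state 01000: A-exp=+3, loops=1, term = A^3 * d^0
  state 01001: A-exp=+1, loops=2, term = A^1 * d^1
  state 01010: A-exp=+1, loops=2, term = A^1 * d^1
  state 01011: A-exp=-1, loops=3, term = A^-1 * d^2
  state 01100: A-exp=+1, loops=2, term = A^1 * d^1
  state 01101: A-exp=-1, loops=3, term = A^-1 * d^2
  state 01110: A-exp=-1, loops=3, term = A^-1 * d^2
  state 01111: A-exp=-3, loops=4, term = A^-3 * d^3
  state 10000: A-exp=+3, loops=1, term = A^3 * d^0
  state 10001: A-exp=+1, loops=2, term = A^1 * d^1
  state 10010: A-exp=+1, loops=2, term = A^1 * d^1
  state 10011: A-exp=-1, loops=3, term = A^-1 * d^2
  state 10100: A-exp=+1, loops=2, term = A^1 * d^1
  state 10101: A-exp=-1, loops=3, term = A^-1 * d^2
  state 10110: A-exp=-1, loops=3, term = A^-1 * d^2
  state 10111: A-exp=-3, loops=4, term = A^-3 * d^3
  state 11000: A-exp=+1, loops=2, term = A^1 * d^1
  state 11001: A-exp=-1, loops=3, term = A^-1 * d^2
  state 11010: A-exp=-1, loops=3, term = A^-1 * d^2
  state 11011: A-exp=-3, loops=4, term = A^-3 * d^3
  state 11100: A-exp=-1, loops=3, term = A^-1 * d^2
  state 11101: A-exp=-3, loops=4, term = A^-3 * d^3
  state 11110: A-exp=-3, loops=4, term = A^-3 * d^3
  state 11111: A-exp=-5, loops=5, term = A^-5 * d^4
Collect the terms by A-exponent (count of states per loop number):
Powers of d = -A^2 - A^-2: d^2 = A^4 + 2 + A^-4; d^3 = -A^6 - 3*A^2 - 3*A^-2 - A^-6; d^4 = A^8 + 4*A^4 + 6 + 4*A^-4 + A^-8.
  A^5 * (d) = -A^7 - A^3
  A^3 * (5) = 5*A^3
  A^1 * (10*d) = -10*A^3 - 10*A^-1
  A^-1 * (10*d^2) = 10*A^3 + 20*A^-1 + 10*A^-5
  A^-3 * (5*d^3) = -5*A^3 - 15*A^-1 - 15*A^-5 - 5*A^-9
  A^-5 * (d^4) = A^3 + 4*A^-1 + 6*A^-5 + 4*A^-9 + A^-13
Summing the groups: <K> = -A^7 - A^-1 + A^-5 - A^-9 + A^-13
Normalise by the writhe: (-A^3)^(-w) = (-A^3)^(-5) = -A^-15, so f(A) = -A^-15 * <K> = A^-8 + A^-16 - A^-20 + A^-24 - A^-28.
Substitute A = t^(-1/4), i.e. A^e → t^(-e/4): V(t) = -t^7 + t^6 - t^5 + t^4 + t^2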